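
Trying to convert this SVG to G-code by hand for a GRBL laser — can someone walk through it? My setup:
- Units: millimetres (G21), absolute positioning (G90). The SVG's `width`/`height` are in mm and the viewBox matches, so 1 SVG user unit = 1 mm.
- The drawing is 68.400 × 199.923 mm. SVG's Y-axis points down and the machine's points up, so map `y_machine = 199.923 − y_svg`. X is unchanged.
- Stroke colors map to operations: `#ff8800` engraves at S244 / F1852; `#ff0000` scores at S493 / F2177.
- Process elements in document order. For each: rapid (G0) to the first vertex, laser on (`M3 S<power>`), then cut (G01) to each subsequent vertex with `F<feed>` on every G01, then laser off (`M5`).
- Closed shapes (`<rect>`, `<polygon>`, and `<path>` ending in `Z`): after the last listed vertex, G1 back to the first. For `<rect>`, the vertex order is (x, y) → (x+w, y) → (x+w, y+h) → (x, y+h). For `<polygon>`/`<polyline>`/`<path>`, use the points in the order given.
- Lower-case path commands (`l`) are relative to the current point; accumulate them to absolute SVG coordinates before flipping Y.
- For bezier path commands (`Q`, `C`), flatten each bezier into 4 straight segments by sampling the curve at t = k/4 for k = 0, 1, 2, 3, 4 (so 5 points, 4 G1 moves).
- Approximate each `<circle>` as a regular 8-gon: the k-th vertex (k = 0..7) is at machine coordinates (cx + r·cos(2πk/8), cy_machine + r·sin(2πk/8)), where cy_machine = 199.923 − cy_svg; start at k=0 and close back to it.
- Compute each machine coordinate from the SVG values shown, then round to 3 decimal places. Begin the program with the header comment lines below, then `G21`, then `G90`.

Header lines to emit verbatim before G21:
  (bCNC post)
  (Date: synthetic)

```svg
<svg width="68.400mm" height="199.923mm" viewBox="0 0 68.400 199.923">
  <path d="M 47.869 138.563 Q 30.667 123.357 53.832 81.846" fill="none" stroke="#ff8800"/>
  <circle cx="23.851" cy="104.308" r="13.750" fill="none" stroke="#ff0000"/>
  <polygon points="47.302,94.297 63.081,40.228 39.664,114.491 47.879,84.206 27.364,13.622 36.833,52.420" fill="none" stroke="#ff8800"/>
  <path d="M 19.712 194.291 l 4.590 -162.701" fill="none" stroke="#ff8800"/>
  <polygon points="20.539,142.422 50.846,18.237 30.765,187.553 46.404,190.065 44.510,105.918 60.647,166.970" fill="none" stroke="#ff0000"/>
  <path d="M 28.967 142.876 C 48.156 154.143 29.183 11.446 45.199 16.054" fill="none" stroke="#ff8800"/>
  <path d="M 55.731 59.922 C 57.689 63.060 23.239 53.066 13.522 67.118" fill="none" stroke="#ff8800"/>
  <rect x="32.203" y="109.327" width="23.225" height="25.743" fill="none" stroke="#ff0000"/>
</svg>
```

Since the viewBox matches the mm dimensions, user units are millimetres directly. The only transform is the Y-flip y_m = 199.923 − y_svg.

Shape 1 is a quadratic bezier drawn with `<path>`. Its stroke #ff8800 means engrave at S244, F1852. After flipping Y the toolpath is (47.869,61.360) → (41.791,70.607) → (40.759,83.142) → (44.772,98.966) → (53.832,118.077).

Shape 2 is a circle drawn with `<circle>`. Its stroke #ff0000 means score at S493, F2177. After flipping Y the toolpath is (37.601,95.615) → (33.574,105.338) → (23.851,109.365) → (14.128,105.338) → (10.101,95.615) → (14.128,85.892) → (23.851,81.865) → (33.574,85.892) → (37.601,95.615), returning to the start.

Shape 3 is a closed polygon drawn with `<polygon>`. Its stroke #ff8800 means engrave at S244, F1852. After flipping Y the toolpath is (47.302,105.626) → (63.081,159.695) → (39.664,85.432) → (47.879,115.717) → (27.364,186.301) → (36.833,147.503) → (47.302,105.626), returning to the start.

Shape 4 is a line segment drawn with `<path>`. Its stroke #ff8800 means engrave at S244, F1852. After flipping Y the toolpath is (19.712,5.632) → (24.302,168.333).

Shape 5 is a closed polygon drawn with `<polygon>`. Its stroke #ff0000 means score at S493, F2177. After flipping Y the toolpath is (20.539,57.501) → (50.846,181.686) → (30.765,12.370) → (46.404,9.858) → (44.510,94.005) → (60.647,32.953) → (20.539,57.501), returning to the start.

Shape 6 is a cubic bezier drawn with `<path>`. Its stroke #ff8800 means engrave at S244, F1852. After flipping Y the toolpath is (28.967,57.047) → (37.346,72.758) → (38.273,117.961) → (38.604,164.413) → (45.199,183.869).

Shape 7 is a cubic bezier drawn with `<path>`. Its stroke #ff8800 means engrave at S244, F1852. After flipping Y the toolpath is (55.731,140.001) → (51.328,139.529) → (39.005,140.496) → (24.492,139.416) → (13.522,132.805).

Shape 8 is a rectangle drawn with `<rect>`. Its stroke #ff0000 means score at S493, F2177. After flipping Y the toolpath is (32.203,90.596) → (55.428,90.596) → (55.428,64.853) → (32.203,64.853) → (32.203,90.596), returning to the start.

(bCNC post)
(Date: synthetic)
G21
G90
G0 X47.869 Y61.360
M3 S244
G01 X41.791 Y70.607 F1852
G01 X40.759 Y83.142 F1852
G01 X44.772 Y98.966 F1852
G01 X53.832 Y118.077 F1852
M5
G0 X37.601 Y95.615
M3 S493
G01 X33.574 Y105.338 F2177
G01 X23.851 Y109.365 F2177
G01 X14.128 Y105.338 F2177
G01 X10.101 Y95.615 F2177
G01 X14.128 Y85.892 F2177
G01 X23.851 Y81.865 F2177
G01 X33.574 Y85.892 F2177
G01 X37.601 Y95.615 F2177
M5
G0 X47.302 Y105.626
M3 S244
G01 X63.081 Y159.695 F1852
G01 X39.664 Y85.432 F1852
G01 X47.879 Y115.717 F1852
G01 X27.364 Y186.301 F1852
G01 X36.833 Y147.503 F1852
G01 X47.302 Y105.626 F1852
M5
G0 X19.712 Y5.632
M3 S244
G01 X24.302 Y168.333 F1852
M5
G0 X20.539 Y57.501
M3 S493
G01 X50.846 Y181.686 F2177
G01 X30.765 Y12.370 F2177
G01 X46.404 Y9.858 F2177
G01 X44.510 Y94.005 F2177
G01 X60.647 Y32.953 F2177
G01 X20.539 Y57.501 F2177
M5
G0 X28.967 Y57.047
M3 S244
G01 X37.346 Y72.758 F1852
G01 X38.273 Y117.961 F1852
G01 X38.604 Y164.413 F1852
G01 X45.199 Y183.869 F1852
M5
G0 X55.731 Y140.001
M3 S244
G01 X51.328 Y139.529 F1852
G01 X39.005 Y140.496 F1852
G01 X24.492 Y139.416 F1852
G01 X13.522 Y132.805 F1852
M5
G0 X32.203 Y90.596
M3 S493
G01 X55.428 Y90.596 F2177
G01 X55.428 Y64.853 F2177
G01 X32.203 Y64.853 F2177
G01 X32.203 Y90.596 F2177
M5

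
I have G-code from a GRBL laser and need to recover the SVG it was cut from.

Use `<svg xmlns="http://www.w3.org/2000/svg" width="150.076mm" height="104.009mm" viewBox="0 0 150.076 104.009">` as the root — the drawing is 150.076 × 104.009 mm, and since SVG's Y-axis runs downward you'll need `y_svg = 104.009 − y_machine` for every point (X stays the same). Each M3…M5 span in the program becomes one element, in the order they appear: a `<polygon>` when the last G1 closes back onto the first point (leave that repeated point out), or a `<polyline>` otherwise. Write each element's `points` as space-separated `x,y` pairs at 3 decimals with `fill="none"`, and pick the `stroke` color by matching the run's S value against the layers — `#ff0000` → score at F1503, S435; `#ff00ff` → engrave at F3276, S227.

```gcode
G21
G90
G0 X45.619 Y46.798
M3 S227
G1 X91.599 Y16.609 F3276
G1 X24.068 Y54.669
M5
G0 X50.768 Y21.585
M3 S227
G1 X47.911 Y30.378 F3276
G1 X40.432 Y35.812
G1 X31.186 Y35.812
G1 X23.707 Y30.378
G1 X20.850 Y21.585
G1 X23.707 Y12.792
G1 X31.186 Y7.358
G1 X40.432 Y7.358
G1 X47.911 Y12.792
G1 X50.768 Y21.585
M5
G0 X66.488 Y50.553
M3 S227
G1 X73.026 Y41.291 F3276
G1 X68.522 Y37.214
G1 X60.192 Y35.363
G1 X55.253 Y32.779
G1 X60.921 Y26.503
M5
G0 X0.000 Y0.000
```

<svg xmlns="http://www.w3.org/2000/svg" width="150.076mm" height="104.009mm" viewBox="0 0 150.076 104.009">
  <polyline points="45.619,57.211 91.599,87.400 24.068,49.340" fill="none" stroke="#ff00ff"/>
  <polygon points="50.768,82.424 47.911,73.631 40.432,68.197 31.186,68.197 23.707,73.631 20.850,82.424 23.707,91.217 31.186,96.651 40.432,96.651 47.911,91.217" fill="none" stroke="#ff00ff"/>
  <polyline points="66.488,53.456 73.026,62.718 68.522,66.795 60.192,68.646 55.253,71.230 60.921,77.506" fill="none" stroke="#ff00ff"/>
</svg>

Each laser-on run becomes one SVG element. Flip Y back into SVG space with y_svg = 104.009 − y_machine. Every run uses S227, so all elements get stroke `#ff00ff` (engrave).

Run 1: The run is open, so emit a `<polyline>` with points (Y-flipped): 45.619,57.211 91.599,87.400 24.068,49.340.

Run 2: The run returns to its start, so emit a `<polygon>` with points (Y-flipped): 50.768,82.424 47.911,73.631 40.432,68.197 31.186,68.197 23.707,73.631 20.850,82.424 23.707,91.217 31.186,96.651 40.432,96.651 47.911,91.217.

Run 3: The run is open, so emit a `<polyline>` with points (Y-flipped): 66.488,53.456 73.026,62.718 68.522,66.795 60.192,68.646 55.253,71.230 60.921,77.506.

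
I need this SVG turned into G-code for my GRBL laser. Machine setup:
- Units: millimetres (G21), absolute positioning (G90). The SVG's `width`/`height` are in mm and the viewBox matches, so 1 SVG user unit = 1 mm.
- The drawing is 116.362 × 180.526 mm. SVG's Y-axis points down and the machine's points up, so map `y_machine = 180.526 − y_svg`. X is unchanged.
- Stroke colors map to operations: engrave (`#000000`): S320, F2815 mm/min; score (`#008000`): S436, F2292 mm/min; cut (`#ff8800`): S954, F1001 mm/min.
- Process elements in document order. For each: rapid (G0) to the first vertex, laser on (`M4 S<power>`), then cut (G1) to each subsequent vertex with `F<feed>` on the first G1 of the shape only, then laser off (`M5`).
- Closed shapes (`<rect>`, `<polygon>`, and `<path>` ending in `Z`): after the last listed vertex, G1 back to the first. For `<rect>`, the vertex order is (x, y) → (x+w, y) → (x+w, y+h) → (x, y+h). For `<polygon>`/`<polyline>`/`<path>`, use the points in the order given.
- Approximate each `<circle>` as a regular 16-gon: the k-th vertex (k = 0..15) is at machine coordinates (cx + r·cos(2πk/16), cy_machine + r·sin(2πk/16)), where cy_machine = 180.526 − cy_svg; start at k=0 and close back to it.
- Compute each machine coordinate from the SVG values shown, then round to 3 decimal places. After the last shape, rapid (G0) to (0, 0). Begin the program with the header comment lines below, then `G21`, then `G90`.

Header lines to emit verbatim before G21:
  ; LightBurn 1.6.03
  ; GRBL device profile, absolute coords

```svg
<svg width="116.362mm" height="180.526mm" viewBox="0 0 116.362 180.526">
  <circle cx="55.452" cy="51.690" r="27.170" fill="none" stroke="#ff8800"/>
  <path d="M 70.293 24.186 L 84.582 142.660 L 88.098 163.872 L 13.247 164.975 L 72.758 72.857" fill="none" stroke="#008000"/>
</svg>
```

viewBox `0 0 116.362 180.526` with mm width/height → 1 unit = 1 mm. Flip: y_m = 180.526 − y_svg.

**Shape 1** — `<circle>` circle, stroke `#ff8800` → cut (S954, F1001). Machine vertices: (82.622,128.836) → (80.554,139.234) → (74.664,148.048) → (65.850,153.938) → (55.452,156.006) → (45.054,153.938) → (36.240,148.048) → (30.350,139.234) → (28.282,128.836) → (30.350,118.438) → (36.240,109.624) → (45.054,103.734) → (55.452,101.666) → (65.850,103.734) → (74.664,109.624) → (80.554,118.438) → (82.622,128.836). Closed: final G1 returns to the first vertex.

**Shape 2** — `<path>` open polyline, stroke `#008000` → score (S436, F2292). Machine vertices: (70.293,156.340) → (84.582,37.866) → (88.098,16.654) → (13.247,15.551) → (72.758,107.669). Open path.

; LightBurn 1.6.03
; GRBL device profile, absolute coords
G21
G90
G0 X82.622 Y128.836
M4 S954
G1 X80.554 Y139.234 F1001
G1 X74.664 Y148.048
G1 X65.850 Y153.938
G1 X55.452 Y156.006
G1 X45.054 Y153.938
G1 X36.240 Y148.048
G1 X30.350 Y139.234
G1 X28.282 Y128.836
G1 X30.350 Y118.438
G1 X36.240 Y109.624
G1 X45.054 Y103.734
G1 X55.452 Y101.666
G1 X65.850 Y103.734
G1 X74.664 Y109.624
G1 X80.554 Y118.438
G1 X82.622 Y128.836
M5
G0 X70.293 Y156.340
M4 S436
G1 X84.582 Y37.866 F2292
G1 X88.098 Y16.654
G1 X13.247 Y15.551
G1 X72.758 Y107.669
M5
G0 X0.000 Y0.000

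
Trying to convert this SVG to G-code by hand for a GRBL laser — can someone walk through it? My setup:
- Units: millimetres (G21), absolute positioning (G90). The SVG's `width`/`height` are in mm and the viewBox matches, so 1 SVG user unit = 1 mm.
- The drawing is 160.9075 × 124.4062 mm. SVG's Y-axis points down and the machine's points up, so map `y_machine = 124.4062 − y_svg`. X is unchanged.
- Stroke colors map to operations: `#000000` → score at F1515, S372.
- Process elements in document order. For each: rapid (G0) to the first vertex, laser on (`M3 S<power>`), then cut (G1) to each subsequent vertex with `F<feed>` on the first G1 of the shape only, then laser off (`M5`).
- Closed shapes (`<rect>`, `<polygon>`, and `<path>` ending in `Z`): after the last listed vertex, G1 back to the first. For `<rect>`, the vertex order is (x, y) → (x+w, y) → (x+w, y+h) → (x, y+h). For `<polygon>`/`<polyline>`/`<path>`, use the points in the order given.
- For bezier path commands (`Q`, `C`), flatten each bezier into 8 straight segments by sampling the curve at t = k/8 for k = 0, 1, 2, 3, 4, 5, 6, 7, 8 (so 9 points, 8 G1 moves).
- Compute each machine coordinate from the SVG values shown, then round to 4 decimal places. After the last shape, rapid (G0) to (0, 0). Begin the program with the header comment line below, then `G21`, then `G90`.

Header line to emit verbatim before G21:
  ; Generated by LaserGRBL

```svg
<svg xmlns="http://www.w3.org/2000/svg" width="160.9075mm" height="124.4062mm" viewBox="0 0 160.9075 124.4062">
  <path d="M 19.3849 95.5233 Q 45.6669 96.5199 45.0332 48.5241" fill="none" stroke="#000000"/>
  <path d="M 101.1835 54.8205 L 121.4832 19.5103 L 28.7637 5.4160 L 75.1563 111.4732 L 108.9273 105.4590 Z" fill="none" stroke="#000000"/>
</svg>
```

; Generated by LaserGRBL
G21
G90
G0 X19.3849 Y28.8829
M3 S372
G1 X25.5348 Y29.3993 F1515
G1 X30.8437 Y31.4466
G1 X35.3114 Y35.0250
G1 X38.9380 Y40.1344
G1 X41.7235 Y46.7748
G1 X43.6678 Y54.9462
G1 X44.7711 Y64.6487
G1 X45.0332 Y75.8821
M5
G0 X101.1835 Y69.5857
M3 S372
G1 X121.4832 Y104.8959 F1515
G1 X28.7637 Y118.9902
G1 X75.1563 Y12.9330
G1 X108.9273 Y18.9472
G1 X101.1835 Y69.5857
M5
G0 X0.0000 Y0.0000

Since the viewBox matches the mm dimensions, user units are millimetres directly. The only transform is the Y-flip y_m = 124.4062 − y_svg.

Shape 1 is a quadratic bezier drawn with `<path>`. Its stroke #000000 means score at S372, F1515. After flipping Y the toolpath is (19.3849,28.8829) → (25.5348,29.3993) → (30.8437,31.4466) → (35.3114,35.0250) → (38.9380,40.1344) → (41.7235,46.7748) → (43.6678,54.9462) → (44.7711,64.6487) → (45.0332,75.8821).

Shape 2 is a closed polygon drawn with `<path>`. Its stroke #000000 means score at S372, F1515. After flipping Y the toolpath is (101.1835,69.5857) → (121.4832,104.8959) → (28.7637,118.9902) → (75.1563,12.9330) → (108.9273,18.9472) → (101.1835,69.5857), returning to the start.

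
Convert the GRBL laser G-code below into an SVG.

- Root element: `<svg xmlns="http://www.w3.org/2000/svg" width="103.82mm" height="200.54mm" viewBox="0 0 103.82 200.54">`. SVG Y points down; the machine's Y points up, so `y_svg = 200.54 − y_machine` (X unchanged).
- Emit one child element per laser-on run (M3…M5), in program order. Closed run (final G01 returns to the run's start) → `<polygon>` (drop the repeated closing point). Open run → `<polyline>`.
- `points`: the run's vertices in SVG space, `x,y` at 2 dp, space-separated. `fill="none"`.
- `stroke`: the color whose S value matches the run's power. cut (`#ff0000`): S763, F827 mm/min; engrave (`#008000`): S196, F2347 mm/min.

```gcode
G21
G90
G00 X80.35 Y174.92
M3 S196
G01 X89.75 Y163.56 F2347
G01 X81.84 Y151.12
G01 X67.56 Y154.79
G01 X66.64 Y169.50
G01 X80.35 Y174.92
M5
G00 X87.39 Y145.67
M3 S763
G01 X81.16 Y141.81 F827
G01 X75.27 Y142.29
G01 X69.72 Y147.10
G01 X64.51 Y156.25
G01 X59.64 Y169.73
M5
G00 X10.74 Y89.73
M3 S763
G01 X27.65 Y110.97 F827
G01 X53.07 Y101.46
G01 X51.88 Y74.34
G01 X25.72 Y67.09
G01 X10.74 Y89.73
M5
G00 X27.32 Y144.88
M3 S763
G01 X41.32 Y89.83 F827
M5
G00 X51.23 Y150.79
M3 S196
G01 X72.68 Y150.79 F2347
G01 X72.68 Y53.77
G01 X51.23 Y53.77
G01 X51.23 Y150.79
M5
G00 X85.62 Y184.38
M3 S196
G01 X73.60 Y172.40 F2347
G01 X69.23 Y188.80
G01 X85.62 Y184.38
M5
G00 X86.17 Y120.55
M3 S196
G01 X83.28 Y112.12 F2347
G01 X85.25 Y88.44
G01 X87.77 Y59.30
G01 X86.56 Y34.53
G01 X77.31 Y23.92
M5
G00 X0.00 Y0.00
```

Machine Y-up, SVG Y-down with viewBox height 200.54, so y_svg = 200.54 − y_machine; X carries over.

Run 1: power S196 maps to stroke `#008000` (engrave). The run returns to its start, so emit a `<polygon>` with points (Y-flipped): 80.35,25.62 89.75,36.98 81.84,49.42 67.56,45.75 66.64,31.04.

Run 2: the run's S763 means `#ff0000` (cut). The run is open, so emit a `<polyline>` with points (Y-flipped): 87.39,54.87 81.16,58.73 75.27,58.25 69.72,53.44 64.51,44.29 59.64,30.81.

Run 3: the run's S763 means `#ff0000` (cut). The run returns to its start, so emit a `<polygon>` with points (Y-flipped): 10.74,110.81 27.65,89.57 53.07,99.08 51.88,126.20 25.72,133.45.

Run 4: power S763 maps to stroke `#ff0000` (cut). The run is open, so emit a `<polyline>` with points (Y-flipped): 27.32,55.66 41.32,110.71.

Run 5: the run's S196 means `#008000` (engrave). The run returns to its start, so emit a `<polygon>` with points (Y-flipped): 51.23,49.75 72.68,49.75 72.68,146.77 51.23,146.77.

Run 6: the run's S196 means `#008000` (engrave). The run returns to its start, so emit a `<polygon>` with points (Y-flipped): 85.62,16.16 73.60,28.14 69.23,11.74.

Run 7: power S196 maps to stroke `#008000` (engrave). The run is open, so emit a `<polyline>` with points (Y-flipped): 86.17,79.99 83.28,88.42 85.25,112.10 87.77,141.24 86.56,166.01 77.31,176.62.

<svg xmlns="http://www.w3.org/2000/svg" width="103.82mm" height="200.54mm" viewBox="0 0 103.82 200.54">
  <polygon points="80.35,25.62 89.75,36.98 81.84,49.42 67.56,45.75 66.64,31.04" fill="none" stroke="#008000"/>
  <polyline points="87.39,54.87 81.16,58.73 75.27,58.25 69.72,53.44 64.51,44.29 59.64,30.81" fill="none" stroke="#ff0000"/>
  <polygon points="10.74,110.81 27.65,89.57 53.07,99.08 51.88,126.20 25.72,133.45" fill="none" stroke="#ff0000"/>
  <polyline points="27.32,55.66 41.32,110.71" fill="none" stroke="#ff0000"/>
  <polygon points="51.23,49.75 72.68,49.75 72.68,146.77 51.23,146.77" fill="none" stroke="#008000"/>
  <polygon points="85.62,16.16 73.60,28.14 69.23,11.74" fill="none" stroke="#008000"/>
  <polyline points="86.17,79.99 83.28,88.42 85.25,112.10 87.77,141.24 86.56,166.01 77.31,176.62" fill="none" stroke="#008000"/>
</svg>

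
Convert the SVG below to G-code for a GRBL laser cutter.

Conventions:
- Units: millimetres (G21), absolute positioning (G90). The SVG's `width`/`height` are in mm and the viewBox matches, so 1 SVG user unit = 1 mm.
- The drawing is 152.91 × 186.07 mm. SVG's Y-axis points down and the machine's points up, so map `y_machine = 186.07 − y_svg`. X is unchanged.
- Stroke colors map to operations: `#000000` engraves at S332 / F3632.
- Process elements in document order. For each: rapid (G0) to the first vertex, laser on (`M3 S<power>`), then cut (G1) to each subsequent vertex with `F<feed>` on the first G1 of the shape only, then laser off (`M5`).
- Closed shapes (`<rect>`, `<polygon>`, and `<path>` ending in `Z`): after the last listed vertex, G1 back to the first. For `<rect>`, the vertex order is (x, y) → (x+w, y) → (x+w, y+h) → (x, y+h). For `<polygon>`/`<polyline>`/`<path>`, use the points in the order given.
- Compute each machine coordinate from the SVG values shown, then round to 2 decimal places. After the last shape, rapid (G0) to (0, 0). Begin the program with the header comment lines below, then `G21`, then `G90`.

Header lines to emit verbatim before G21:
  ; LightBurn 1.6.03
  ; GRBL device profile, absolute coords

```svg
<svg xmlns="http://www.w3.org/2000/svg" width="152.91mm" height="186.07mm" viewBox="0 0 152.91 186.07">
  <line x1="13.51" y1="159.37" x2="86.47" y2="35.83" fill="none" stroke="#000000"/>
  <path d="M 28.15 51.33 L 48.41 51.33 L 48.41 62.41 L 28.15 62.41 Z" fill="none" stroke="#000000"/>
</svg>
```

; LightBurn 1.6.03
; GRBL device profile, absolute coords
G21
G90
G0 X13.51 Y26.70
M3 S332
G1 X86.47 Y150.24 F3632
M5
G0 X28.15 Y134.74
M3 S332
G1 X48.41 Y134.74 F3632
G1 X48.41 Y123.66
G1 X28.15 Y123.66
G1 X28.15 Y134.74
M5
G0 X0.00 Y0.00

1 u = 1 mm; y_m = 186.07 − y.

[1] `<line>` line segment, #000000→engrave S332 F3632: (13.51,26.70) → (86.47,150.24)

[2] `<path>` rectangle, #000000→engrave S332 F3632: (28.15,134.74) → (48.41,134.74) → (48.41,123.66) → (28.15,123.66) → (28.15,134.74) (closed)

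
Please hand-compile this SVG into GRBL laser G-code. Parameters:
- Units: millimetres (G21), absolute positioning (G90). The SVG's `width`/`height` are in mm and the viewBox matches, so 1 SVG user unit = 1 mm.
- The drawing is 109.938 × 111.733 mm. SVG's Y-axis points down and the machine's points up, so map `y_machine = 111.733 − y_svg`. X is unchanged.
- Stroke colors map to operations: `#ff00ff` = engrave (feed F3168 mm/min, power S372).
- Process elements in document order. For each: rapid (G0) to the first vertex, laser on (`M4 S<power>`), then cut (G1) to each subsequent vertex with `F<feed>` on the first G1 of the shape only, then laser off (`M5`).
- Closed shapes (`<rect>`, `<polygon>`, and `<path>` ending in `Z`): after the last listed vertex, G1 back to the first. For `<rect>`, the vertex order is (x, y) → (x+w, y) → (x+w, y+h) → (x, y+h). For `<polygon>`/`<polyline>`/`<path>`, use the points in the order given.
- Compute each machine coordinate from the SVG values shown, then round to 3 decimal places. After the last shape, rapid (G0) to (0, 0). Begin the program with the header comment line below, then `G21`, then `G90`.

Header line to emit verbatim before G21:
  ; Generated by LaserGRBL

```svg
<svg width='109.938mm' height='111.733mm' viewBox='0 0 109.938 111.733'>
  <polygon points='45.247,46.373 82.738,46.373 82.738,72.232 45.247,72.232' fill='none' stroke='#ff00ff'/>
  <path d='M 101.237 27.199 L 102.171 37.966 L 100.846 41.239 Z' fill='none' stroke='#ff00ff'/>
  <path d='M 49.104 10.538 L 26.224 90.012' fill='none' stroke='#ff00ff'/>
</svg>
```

viewBox `0 0 109.938 111.733` with mm width/height → 1 unit = 1 mm. Flip: y_m = 111.733 − y_svg.

**Shape 1** — `<polygon>` rectangle, stroke `#ff00ff` → engrave (S372, F3168). Machine vertices: (45.247,65.360) → (82.738,65.360) → (82.738,39.501) → (45.247,39.501) → (45.247,65.360). Closed: final G1 returns to the first vertex.

**Shape 2** — `<path>` closed polygon, stroke `#ff00ff` → engrave (S372, F3168). Machine vertices: (101.237,84.534) → (102.171,73.767) → (100.846,70.494) → (101.237,84.534). Closed: final G1 returns to the first vertex.

**Shape 3** — `<path>` line segment, stroke `#ff00ff` → engrave (S372, F3168). Machine vertices: (49.104,101.195) → (26.224,21.721). Open path.

; Generated by LaserGRBL
G21
G90
G0 X45.247 Y65.360
M4 S372
G1 X82.738 Y65.360 F3168
G1 X82.738 Y39.501
G1 X45.247 Y39.501
G1 X45.247 Y65.360
M5
G0 X101.237 Y84.534
M4 S372
G1 X102.171 Y73.767 F3168
G1 X100.846 Y70.494
G1 X101.237 Y84.534
M5
G0 X49.104 Y101.195
M4 S372
G1 X26.224 Y21.721 F3168
M5
G0 X0.000 Y0.000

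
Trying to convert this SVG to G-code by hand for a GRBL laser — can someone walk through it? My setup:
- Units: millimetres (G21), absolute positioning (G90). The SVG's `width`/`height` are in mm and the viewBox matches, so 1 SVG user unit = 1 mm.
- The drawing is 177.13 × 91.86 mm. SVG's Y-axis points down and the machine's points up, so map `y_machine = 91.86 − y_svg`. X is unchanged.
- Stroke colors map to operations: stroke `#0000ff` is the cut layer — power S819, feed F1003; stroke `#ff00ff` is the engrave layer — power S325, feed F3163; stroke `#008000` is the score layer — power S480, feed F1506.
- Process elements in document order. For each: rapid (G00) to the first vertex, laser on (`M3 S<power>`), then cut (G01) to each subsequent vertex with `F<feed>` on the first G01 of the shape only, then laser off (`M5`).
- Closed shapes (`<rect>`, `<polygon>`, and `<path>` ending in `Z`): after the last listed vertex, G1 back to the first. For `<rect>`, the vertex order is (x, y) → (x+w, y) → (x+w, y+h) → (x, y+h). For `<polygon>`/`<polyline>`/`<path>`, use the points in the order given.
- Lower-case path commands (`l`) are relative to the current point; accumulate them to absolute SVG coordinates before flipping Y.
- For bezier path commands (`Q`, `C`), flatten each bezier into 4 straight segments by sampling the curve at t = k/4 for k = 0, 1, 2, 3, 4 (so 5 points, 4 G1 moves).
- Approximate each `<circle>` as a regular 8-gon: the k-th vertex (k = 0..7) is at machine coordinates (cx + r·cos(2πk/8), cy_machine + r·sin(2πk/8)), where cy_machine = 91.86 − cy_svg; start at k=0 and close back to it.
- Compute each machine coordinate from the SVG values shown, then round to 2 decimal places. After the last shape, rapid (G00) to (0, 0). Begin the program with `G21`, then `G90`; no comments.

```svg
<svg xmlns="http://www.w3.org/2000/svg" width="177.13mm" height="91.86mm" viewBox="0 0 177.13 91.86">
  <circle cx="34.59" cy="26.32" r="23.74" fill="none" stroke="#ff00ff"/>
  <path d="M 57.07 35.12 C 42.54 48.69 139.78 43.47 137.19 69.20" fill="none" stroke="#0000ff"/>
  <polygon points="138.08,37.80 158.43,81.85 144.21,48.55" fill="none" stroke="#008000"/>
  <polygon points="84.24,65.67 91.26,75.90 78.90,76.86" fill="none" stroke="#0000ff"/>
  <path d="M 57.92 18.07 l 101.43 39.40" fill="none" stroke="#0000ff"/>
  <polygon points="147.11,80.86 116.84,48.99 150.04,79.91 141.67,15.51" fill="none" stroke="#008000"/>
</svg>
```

G21
G90
G00 X58.33 Y65.54
M3 S325
G01 X51.38 Y82.33 F3163
G01 X34.59 Y89.28
G01 X17.80 Y82.33
G01 X10.85 Y65.54
G01 X17.80 Y48.75
G01 X34.59 Y41.80
G01 X51.38 Y48.75
G01 X58.33 Y65.54
M5
G00 X57.07 Y56.74
M3 S819
G01 X63.82 Y49.31 F1003
G01 X92.65 Y44.26
G01 X123.72 Y36.93
G01 X137.19 Y22.66
M5
G00 X138.08 Y54.06
M3 S480
G01 X158.43 Y10.01 F1506
G01 X144.21 Y43.31
G01 X138.08 Y54.06
M5
G00 X84.24 Y26.19
M3 S819
G01 X91.26 Y15.96 F1003
G01 X78.90 Y15.00
G01 X84.24 Y26.19
M5
G00 X57.92 Y73.79
M3 S819
G01 X159.35 Y34.39 F1003
M5
G00 X147.11 Y11.00
M3 S480
G01 X116.84 Y42.87 F1506
G01 X150.04 Y11.95
G01 X141.67 Y76.35
G01 X147.11 Y11.00
M5
G00 X0.00 Y0.00

Since the viewBox matches the mm dimensions, user units are millimetres directly. The only transform is the Y-flip y_m = 91.86 − y_svg.

Shape 1 is a circle drawn with `<circle>`. Its stroke #ff00ff means engrave at S325, F3163. After flipping Y the toolpath is (58.33,65.54) → (51.38,82.33) → (34.59,89.28) → (17.80,82.33) → (10.85,65.54) → (17.80,48.75) → (34.59,41.80) → (51.38,48.75) → (58.33,65.54), returning to the start.

Shape 2 is a cubic bezier drawn with `<path>`. Its stroke #0000ff means cut at S819, F1003. After flipping Y the toolpath is (57.07,56.74) → (63.82,49.31) → (92.65,44.26) → (123.72,36.93) → (137.19,22.66).

Shape 3 is a closed polygon drawn with `<polygon>`. Its stroke #008000 means score at S480, F1506. After flipping Y the toolpath is (138.08,54.06) → (158.43,10.01) → (144.21,43.31) → (138.08,54.06), returning to the start.

Shape 4 is a regular polygon drawn with `<polygon>`. Its stroke #0000ff means cut at S819, F1003. After flipping Y the toolpath is (84.24,26.19) → (91.26,15.96) → (78.90,15.00) → (84.24,26.19), returning to the start.

Shape 5 is a line segment drawn with `<path>`. Its stroke #0000ff means cut at S819, F1003. After flipping Y the toolpath is (57.92,73.79) → (159.35,34.39).

Shape 6 is a closed polygon drawn with `<polygon>`. Its stroke #008000 means score at S480, F1506. After flipping Y the toolpath is (147.11,11.00) → (116.84,42.87) → (150.04,11.95) → (141.67,76.35) → (147.11,11.00), returning to the start.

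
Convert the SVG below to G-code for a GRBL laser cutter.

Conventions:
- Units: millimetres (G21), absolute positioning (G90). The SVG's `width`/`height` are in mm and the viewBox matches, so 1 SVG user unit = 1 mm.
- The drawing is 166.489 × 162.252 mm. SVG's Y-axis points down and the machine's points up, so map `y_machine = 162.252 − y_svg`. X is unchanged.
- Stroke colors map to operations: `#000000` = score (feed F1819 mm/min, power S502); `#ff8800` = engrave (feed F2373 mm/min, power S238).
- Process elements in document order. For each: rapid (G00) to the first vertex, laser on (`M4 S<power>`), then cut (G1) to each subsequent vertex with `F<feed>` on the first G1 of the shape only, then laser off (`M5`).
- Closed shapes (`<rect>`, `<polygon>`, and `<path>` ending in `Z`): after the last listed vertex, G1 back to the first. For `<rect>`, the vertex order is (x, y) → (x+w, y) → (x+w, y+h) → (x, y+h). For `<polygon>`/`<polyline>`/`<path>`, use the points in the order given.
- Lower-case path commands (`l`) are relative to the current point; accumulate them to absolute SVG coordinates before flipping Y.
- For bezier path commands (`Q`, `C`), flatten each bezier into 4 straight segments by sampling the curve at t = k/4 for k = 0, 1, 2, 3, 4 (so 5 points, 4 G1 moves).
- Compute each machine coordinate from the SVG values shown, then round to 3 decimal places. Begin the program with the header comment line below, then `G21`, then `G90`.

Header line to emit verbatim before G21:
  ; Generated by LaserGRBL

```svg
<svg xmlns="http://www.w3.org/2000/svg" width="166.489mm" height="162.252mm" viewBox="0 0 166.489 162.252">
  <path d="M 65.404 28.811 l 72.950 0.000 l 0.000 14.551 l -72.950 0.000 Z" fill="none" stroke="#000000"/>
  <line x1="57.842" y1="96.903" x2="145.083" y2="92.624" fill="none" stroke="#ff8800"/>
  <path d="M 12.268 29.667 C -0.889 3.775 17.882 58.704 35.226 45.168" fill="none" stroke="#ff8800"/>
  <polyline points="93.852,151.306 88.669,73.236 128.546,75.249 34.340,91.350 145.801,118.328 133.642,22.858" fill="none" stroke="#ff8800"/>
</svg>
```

; Generated by LaserGRBL
G21
G90
G00 X65.404 Y133.441
M4 S502
G1 X138.354 Y133.441 F1819
G1 X138.354 Y118.890
G1 X65.404 Y118.890
G1 X65.404 Y133.441
M5
G00 X57.842 Y65.349
M4 S238
G1 X145.083 Y69.628 F2373
M5
G00 X12.268 Y132.585
M4 S238
G1 X7.866 Y139.183 F2373
G1 X12.309 Y129.468
G1 X22.472 Y117.437
G1 X35.226 Y117.084
M5
G00 X93.852 Y10.946
M4 S238
G1 X88.669 Y89.016 F2373
G1 X128.546 Y87.003
G1 X34.340 Y70.902
G1 X145.801 Y43.924
G1 X133.642 Y139.394
M5

Since the viewBox matches the mm dimensions, user units are millimetres directly. The only transform is the Y-flip y_m = 162.252 − y_svg.

Shape 1 is a rectangle drawn with `<path>`. Its stroke #000000 means score at S502, F1819. After flipping Y the toolpath is (65.404,133.441) → (138.354,133.441) → (138.354,118.890) → (65.404,118.890) → (65.404,133.441), returning to the start.

Shape 2 is a line segment drawn with `<line>`. Its stroke #ff8800 means engrave at S238, F2373. After flipping Y the toolpath is (57.842,65.349) → (145.083,69.628).

Shape 3 is a cubic bezier drawn with `<path>`. Its stroke #ff8800 means engrave at S238, F2373. After flipping Y the toolpath is (12.268,132.585) → (7.866,139.183) → (12.309,129.468) → (22.472,117.437) → (35.226,117.084).

Shape 4 is a open polyline drawn with `<polyline>`. Its stroke #ff8800 means engrave at S238, F2373. After flipping Y the toolpath is (93.852,10.946) → (88.669,89.016) → (128.546,87.003) → (34.340,70.902) → (145.801,43.924) → (133.642,139.394).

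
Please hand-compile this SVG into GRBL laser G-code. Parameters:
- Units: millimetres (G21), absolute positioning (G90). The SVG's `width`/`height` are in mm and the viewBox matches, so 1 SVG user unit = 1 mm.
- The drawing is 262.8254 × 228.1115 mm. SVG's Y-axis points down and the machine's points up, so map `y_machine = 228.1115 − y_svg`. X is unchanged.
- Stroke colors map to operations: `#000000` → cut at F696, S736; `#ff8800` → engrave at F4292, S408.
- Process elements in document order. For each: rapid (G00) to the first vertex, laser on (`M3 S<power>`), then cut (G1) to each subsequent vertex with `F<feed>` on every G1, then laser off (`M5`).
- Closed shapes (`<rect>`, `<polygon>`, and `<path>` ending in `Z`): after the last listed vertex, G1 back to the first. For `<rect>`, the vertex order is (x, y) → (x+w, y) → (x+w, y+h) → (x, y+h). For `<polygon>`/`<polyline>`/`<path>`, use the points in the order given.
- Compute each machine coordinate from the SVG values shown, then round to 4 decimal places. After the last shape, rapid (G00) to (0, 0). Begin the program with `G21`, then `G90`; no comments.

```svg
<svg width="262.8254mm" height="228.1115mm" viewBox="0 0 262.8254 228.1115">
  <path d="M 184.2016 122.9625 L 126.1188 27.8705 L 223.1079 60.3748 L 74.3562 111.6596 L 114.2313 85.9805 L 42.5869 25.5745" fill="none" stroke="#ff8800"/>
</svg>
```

viewBox `0 0 262.8254 228.1115` with mm width/height → 1 unit = 1 mm. Flip: y_m = 228.1115 − y_svg.

**Shape 1** — `<path>` open polyline, stroke `#ff8800` → engrave (S408, F4292). Machine vertices: (184.2016,105.1490) → (126.1188,200.2410) → (223.1079,167.7367) → (74.3562,116.4519) → (114.2313,142.1310) → (42.5869,202.5370). Open path.

G21
G90
G00 X184.2016 Y105.1490
M3 S408
G1 X126.1188 Y200.2410 F4292
G1 X223.1079 Y167.7367 F4292
G1 X74.3562 Y116.4519 F4292
G1 X114.2313 Y142.1310 F4292
G1 X42.5869 Y202.5370 F4292
M5
G00 X0.0000 Y0.0000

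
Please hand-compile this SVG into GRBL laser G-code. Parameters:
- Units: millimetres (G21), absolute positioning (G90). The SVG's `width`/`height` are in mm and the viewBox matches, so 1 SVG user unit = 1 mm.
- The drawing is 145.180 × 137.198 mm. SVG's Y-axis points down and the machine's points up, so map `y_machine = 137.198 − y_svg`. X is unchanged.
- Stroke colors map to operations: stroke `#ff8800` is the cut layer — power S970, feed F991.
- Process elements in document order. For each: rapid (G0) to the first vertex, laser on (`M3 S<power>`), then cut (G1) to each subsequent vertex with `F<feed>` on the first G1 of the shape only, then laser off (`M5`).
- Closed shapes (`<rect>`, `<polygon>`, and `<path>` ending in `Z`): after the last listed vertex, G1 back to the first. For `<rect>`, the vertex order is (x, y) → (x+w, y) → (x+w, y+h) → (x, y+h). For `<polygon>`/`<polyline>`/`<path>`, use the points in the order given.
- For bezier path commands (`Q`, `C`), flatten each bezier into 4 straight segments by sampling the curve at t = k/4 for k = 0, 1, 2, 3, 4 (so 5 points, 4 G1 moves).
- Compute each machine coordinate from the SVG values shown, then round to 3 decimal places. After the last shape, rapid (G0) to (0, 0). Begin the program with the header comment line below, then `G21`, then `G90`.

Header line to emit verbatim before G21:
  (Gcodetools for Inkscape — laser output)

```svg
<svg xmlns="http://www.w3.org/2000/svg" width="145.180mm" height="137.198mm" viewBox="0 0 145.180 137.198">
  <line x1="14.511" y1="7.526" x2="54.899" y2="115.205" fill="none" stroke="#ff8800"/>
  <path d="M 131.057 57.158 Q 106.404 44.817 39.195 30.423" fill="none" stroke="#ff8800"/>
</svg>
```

(Gcodetools for Inkscape — laser output)
G21
G90
G0 X14.511 Y129.672
M3 S970
G1 X54.899 Y21.993 F991
M5
G0 X131.057 Y80.040
M3 S970
G1 X116.071 Y86.339 F991
G1 X95.765 Y92.894
G1 X70.140 Y99.706
G1 X39.195 Y106.775
M5
G0 X0.000 Y0.000

Since the viewBox matches the mm dimensions, user units are millimetres directly. The only transform is the Y-flip y_m = 137.198 − y_svg.

Shape 1 is a line segment drawn with `<line>`. Its stroke #ff8800 means cut at S970, F991. After flipping Y the toolpath is (14.511,129.672) → (54.899,21.993).

Shape 2 is a quadratic bezier drawn with `<path>`. Its stroke #ff8800 means cut at S970, F991. After flipping Y the toolpath is (131.057,80.040) → (116.071,86.339) → (95.765,92.894) → (70.140,99.706) → (39.195,106.775).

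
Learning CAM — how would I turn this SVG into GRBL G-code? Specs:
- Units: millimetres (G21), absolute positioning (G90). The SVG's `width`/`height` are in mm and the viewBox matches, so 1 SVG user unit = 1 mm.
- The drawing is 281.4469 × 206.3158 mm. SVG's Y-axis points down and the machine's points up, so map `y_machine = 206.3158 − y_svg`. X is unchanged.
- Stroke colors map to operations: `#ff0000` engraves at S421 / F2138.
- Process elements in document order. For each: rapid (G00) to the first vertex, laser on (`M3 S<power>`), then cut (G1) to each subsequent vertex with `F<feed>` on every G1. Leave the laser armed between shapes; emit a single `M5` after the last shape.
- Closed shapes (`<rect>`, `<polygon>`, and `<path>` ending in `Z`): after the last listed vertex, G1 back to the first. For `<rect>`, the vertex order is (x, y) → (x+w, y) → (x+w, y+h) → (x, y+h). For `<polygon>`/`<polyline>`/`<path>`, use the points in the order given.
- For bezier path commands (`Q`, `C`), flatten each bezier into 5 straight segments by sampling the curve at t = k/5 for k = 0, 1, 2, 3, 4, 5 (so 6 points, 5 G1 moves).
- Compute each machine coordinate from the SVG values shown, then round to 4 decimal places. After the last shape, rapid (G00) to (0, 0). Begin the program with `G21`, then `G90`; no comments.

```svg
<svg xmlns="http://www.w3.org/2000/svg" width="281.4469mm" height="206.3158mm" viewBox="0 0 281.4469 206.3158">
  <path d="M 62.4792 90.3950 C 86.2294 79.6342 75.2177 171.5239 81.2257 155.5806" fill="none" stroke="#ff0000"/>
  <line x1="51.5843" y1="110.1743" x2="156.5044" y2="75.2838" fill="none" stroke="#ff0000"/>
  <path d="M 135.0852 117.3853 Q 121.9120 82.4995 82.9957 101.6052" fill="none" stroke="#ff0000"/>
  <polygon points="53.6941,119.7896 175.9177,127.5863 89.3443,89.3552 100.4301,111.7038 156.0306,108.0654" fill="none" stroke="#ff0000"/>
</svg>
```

G21
G90
G00 X62.4792 Y115.9208
M3 S421
G1 X72.9721 Y111.7431 F2138
G1 X77.6078 Y93.0325 F2138
G1 X78.8715 Y69.8921 F2138
G1 X79.2490 Y52.4253 F2138
G1 X81.2257 Y50.7352 F2138
G00 X51.5843 Y96.1415
M3 S421
G1 X156.5044 Y131.0320 F2138
G00 X135.0852 Y88.9305
M3 S421
G1 X128.7862 Y100.7252 F2138
G1 X120.4277 Y108.2005 F2138
G1 X110.0098 Y111.3565 F2138
G1 X97.5325 Y110.1932 F2138
G1 X82.9957 Y104.7106 F2138
G00 X53.6941 Y86.5262
M3 S421
G1 X175.9177 Y78.7295 F2138
G1 X89.3443 Y116.9606 F2138
G1 X100.4301 Y94.6120 F2138
G1 X156.0306 Y98.2504 F2138
G1 X53.6941 Y86.5262 F2138
M5
G00 X0.0000 Y0.0000

1 u = 1 mm; y_m = 206.3158 − y.

[1] `<path>` cubic bezier, #ff0000→engrave S421 F2138: (62.4792,115.9208) → (72.9721,111.7431) → (77.6078,93.0325) → (78.8715,69.8921) → (79.2490,52.4253) → (81.2257,50.7352)

[2] `<line>` line segment, #ff0000→engrave S421 F2138: (51.5843,96.1415) → (156.5044,131.0320)

[3] `<path>` quadratic bezier, #ff0000→engrave S421 F2138: (135.0852,88.9305) → (128.7862,100.7252) → (120.4277,108.2005) → (110.0098,111.3565) → (97.5325,110.1932) → (82.9957,104.7106)

[4] `<polygon>` closed polygon, #ff0000→engrave S421 F2138: (53.6941,86.5262) → (175.9177,78.7295) → (89.3443,116.9606) → (100.4301,94.6120) → (156.0306,98.2504) → (53.6941,86.5262) (closed)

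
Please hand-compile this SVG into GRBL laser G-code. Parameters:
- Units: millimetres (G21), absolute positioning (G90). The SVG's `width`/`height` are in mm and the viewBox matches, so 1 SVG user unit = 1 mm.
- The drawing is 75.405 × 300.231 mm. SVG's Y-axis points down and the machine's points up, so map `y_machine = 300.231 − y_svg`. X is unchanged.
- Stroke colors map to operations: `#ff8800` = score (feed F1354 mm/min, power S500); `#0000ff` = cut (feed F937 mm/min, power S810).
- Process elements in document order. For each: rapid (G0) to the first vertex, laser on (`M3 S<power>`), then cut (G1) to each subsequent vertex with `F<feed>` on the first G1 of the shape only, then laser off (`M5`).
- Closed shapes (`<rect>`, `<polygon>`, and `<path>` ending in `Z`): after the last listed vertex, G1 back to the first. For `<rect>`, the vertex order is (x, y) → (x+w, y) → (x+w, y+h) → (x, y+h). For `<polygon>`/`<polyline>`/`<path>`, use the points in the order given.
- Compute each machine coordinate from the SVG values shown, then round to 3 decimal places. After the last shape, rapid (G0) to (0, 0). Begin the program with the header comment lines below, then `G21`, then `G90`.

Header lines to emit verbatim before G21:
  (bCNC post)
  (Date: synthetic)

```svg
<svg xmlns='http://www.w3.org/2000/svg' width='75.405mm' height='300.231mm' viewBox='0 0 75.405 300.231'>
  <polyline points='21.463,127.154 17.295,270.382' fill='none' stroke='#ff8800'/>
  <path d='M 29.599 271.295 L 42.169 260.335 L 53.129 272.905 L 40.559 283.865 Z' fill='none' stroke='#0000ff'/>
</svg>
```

Since the viewBox matches the mm dimensions, user units are millimetres directly. The only transform is the Y-flip y_m = 300.231 − y_svg.

Shape 1 is a line segment drawn with `<polyline>`. Its stroke #ff8800 means score at S500, F1354. After flipping Y the toolpath is (21.463,173.077) → (17.295,29.849).

Shape 2 is a regular polygon drawn with `<path>`. Its stroke #0000ff means cut at S810, F937. After flipping Y the toolpath is (29.599,28.936) → (42.169,39.896) → (53.129,27.326) → (40.559,16.366) → (29.599,28.936), returning to the start.

(bCNC post)
(Date: synthetic)
G21
G90
G0 X21.463 Y173.077
M3 S500
G1 X17.295 Y29.849 F1354
M5
G0 X29.599 Y28.936
M3 S810
G1 X42.169 Y39.896 F937
G1 X53.129 Y27.326
G1 X40.559 Y16.366
G1 X29.599 Y28.936
M5
G0 X0.000 Y0.000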